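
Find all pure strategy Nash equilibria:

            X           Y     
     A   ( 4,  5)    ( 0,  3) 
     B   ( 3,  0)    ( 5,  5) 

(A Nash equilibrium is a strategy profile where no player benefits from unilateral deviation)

Nash equilibrium: (A, X), (B, Y)

Work:
Best responses:
  P1 vs X: payoffs [4, 3] → best response A (payoff 4)
  P1 vs Y: payoffs [0, 5] → best response B (payoff 5)
  P2 vs A: payoffs [5, 3] → best response X (payoff 5)
  P2 vs B: payoffs [0, 5] → best response Y (payoff 5)
Mutual best responses: (A,X), (B,Y) → Nash equilibria.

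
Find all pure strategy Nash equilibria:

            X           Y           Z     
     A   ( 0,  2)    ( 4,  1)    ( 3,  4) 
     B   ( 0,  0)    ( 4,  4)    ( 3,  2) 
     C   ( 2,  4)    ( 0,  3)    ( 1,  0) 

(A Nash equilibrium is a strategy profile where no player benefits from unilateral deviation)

Nash equilibrium: (A, Z), (B, Y), (C, X)

Work:
Best responses:
  P1 vs X: payoffs [0, 0, 2] → best response C (payoff 2)
  P1 vs Y: payoffs [4, 4, 0] → best response A/B (payoff 4)
  P1 vs Z: payoffs [3, 3, 1] → best response A/B (payoff 3)
  P2 vs A: payoffs [2, 1, 4] → best response Z (payoff 4)
  P2 vs B: payoffs [0, 4, 2] → best response Y (payoff 4)
  P2 vs C: payoffs [4, 3, 0] → best response X (payoff 4)
Mutual best responses: (A,Z), (B,Y), (C,X) → Nash equilibria.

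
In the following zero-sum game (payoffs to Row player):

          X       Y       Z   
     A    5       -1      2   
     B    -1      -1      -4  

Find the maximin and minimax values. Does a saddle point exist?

Maximin = -1, Minimax = -1, Saddle: True

Work:
Row minimums: [-1, -4] → maximin = -1
Column maximums: [5, -1, 2] → minimax = -1
Saddle point exists! Game value = -1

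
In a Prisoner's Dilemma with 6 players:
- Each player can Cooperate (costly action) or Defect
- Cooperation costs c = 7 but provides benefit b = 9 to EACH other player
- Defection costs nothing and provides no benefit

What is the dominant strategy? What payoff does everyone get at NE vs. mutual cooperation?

Dominant: Defect; NE payoff = 0; Coop payoff = 38

Work:
Defect dominates (saves cost c = 7, benefit to others is external)
NE: All defect → everyone gets 0
If all cooperate: each receives (5)×9 - 7 = 38
Social dilemma: 38 > 0 but NE gives 0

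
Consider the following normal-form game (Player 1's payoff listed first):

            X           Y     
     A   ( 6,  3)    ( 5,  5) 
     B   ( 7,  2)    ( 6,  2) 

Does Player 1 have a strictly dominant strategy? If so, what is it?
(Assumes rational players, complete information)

Yes, Player 1's strictly dominant strategy is B

Work:
A strategy strictly dominates another if it gives a strictly higher payoff against every opponent action. Compare each pair of P1's strategies column-by-column:
  A vs B: [6 vs 7, 5 vs 6] → A does not strictly dominate B (column X: 6 ≤ 7)
  B vs A: [7 vs 6, 6 vs 5] → B strictly dominates A
B strictly dominates every other strategy → strictly dominant.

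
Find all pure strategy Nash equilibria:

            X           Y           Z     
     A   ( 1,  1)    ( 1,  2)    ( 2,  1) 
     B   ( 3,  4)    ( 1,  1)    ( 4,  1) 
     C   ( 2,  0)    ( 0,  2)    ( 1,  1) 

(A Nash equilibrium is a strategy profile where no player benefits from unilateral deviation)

Nash equilibrium: (A, Y), (B, X)

Work:
Best responses:
  P1 vs X: payoffs [1, 3, 2] → best response B (payoff 3)
  P1 vs Y: payoffs [1, 1, 0] → best response A/B (payoff 1)
  P1 vs Z: payoffs [2, 4, 1] → best response B (payoff 4)
  P2 vs A: payoffs [1, 2, 1] → best response Y (payoff 2)
  P2 vs B: payoffs [4, 1, 1] → best response X (payoff 4)
  P2 vs C: payoffs [0, 2, 1] → best response Y (payoff 2)
Mutual best responses: (A,Y), (B,X) → Nash equilibria.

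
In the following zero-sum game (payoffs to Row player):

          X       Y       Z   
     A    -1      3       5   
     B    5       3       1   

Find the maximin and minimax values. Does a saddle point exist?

Maximin = 1, Minimax = 3, Saddle: False

Work:
Row minimums: [-1, 1] → maximin = 1
Column maximums: [5, 3, 5] → minimax = 3
No saddle point (maximin ≠ minimax). Mixed strategy needed.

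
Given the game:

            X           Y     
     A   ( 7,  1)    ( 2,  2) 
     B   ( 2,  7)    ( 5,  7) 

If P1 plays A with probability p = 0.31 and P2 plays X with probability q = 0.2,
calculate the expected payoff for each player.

E[P1] = 3.966, E[P2] = 5.388

Work:
E[P1] = p·q·π₁(A,X) + p·(1-q)·π₁(A,Y) + (1-p)·q·π₁(B,X) + (1-p)·(1-q)·π₁(B,Y)
= 0.31·0.2·7 + 0.31·0.8·2 + 0.69·0.2·2 + 0.69·0.8·5
= 3.966

E[P2] = 5.388 (similar calculation)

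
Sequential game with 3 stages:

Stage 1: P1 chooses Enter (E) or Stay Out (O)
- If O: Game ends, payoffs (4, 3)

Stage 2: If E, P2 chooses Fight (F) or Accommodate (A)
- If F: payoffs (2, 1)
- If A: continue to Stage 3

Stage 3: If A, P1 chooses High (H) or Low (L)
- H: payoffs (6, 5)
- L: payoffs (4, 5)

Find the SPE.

SPE: (E, A, H); Outcome (6, 5)

Work:
Stage 3: P1 chooses H (6 vs 4)
Stage 2: P2: F->1, A->5 (anticipating H). Choose A
Stage 1: P1: O->4, E->6 (anticipating A, H). Choose E
SPE path: E -> A -> H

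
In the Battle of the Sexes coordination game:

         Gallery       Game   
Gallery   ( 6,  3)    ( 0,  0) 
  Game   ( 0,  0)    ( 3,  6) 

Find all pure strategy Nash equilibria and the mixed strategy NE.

Pure NE: (Gallery, Gallery) and (Game, Game); Mixed NE: p = 0.6667, q = 0.3333

Work:
Check pure NE:
(Gallery, Gallery): (6, 3) - no unilateral deviation beneficial
(Game, Game): (3, 6) - no unilateral deviation beneficial
Mixed NE: P1 plays Gallery with p = 0.6667, P2 plays Gallery with q = 0.3333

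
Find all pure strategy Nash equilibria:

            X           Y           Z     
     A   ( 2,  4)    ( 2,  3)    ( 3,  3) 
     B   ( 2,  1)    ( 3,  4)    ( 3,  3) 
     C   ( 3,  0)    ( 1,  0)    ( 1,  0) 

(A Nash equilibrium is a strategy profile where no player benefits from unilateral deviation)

Nash equilibrium: (B, Y), (C, X)

Work:
Best responses:
  P1 vs X: payoffs [2, 2, 3] → best response C (payoff 3)
  P1 vs Y: payoffs [2, 3, 1] → best response B (payoff 3)
  P1 vs Z: payoffs [3, 3, 1] → best response A/B (payoff 3)
  P2 vs A: payoffs [4, 3, 3] → best response X (payoff 4)
  P2 vs B: payoffs [1, 4, 3] → best response Y (payoff 4)
  P2 vs C: payoffs [0, 0, 0] → best response X/Y/Z (payoff 0)
Mutual best responses: (B,Y), (C,X) → Nash equilibria.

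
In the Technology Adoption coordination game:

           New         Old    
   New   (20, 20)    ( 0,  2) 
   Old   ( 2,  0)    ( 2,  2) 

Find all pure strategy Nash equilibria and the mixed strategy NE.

Pure NE: (New, New) and (Old, Old); Mixed NE: p = 0.1, q = 0.1

Work:
Check pure NE:
(New, New): (20, 20) - no unilateral deviation beneficial
(Old, Old): (2, 2) - no unilateral deviation beneficial
Mixed NE: P1 plays New with p = 0.1, P2 plays New with q = 0.1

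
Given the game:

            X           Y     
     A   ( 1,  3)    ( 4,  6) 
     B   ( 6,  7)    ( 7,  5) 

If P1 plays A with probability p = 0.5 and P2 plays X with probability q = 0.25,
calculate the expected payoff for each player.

E[P1] = 5.0, E[P2] = 5.375

Work:
E[P1] = p·q·π₁(A,X) + p·(1-q)·π₁(A,Y) + (1-p)·q·π₁(B,X) + (1-p)·(1-q)·π₁(B,Y)
= 0.5·0.25·1 + 0.5·0.75·4 + 0.5·0.25·6 + 0.5·0.75·7
= 5.0

E[P2] = 5.375 (similar calculation)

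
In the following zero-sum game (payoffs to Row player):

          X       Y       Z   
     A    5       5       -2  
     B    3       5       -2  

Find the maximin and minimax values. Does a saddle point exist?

Maximin = -2, Minimax = -2, Saddle: True

Work:
Row minimums: [-2, -2] → maximin = -2
Column maximums: [5, 5, -2] → minimax = -2
Saddle point exists! Game value = -2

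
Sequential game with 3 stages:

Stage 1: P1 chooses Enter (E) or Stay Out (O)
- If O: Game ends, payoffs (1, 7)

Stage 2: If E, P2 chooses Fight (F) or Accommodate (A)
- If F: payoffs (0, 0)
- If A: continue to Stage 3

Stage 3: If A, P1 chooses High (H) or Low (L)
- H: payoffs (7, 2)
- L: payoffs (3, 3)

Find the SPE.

SPE: (E, A, H); Outcome (7, 2)

Work:
Stage 3: P1 chooses H (7 vs 3)
Stage 2: P2: F->0, A->2 (anticipating H). Choose A
Stage 1: P1: O->1, E->7 (anticipating A, H). Choose E
SPE path: E -> A -> H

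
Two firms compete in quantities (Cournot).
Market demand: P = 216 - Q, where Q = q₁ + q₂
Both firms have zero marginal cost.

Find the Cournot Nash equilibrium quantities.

q₁* = q₂* = 72.0; P* = 72.0

Work:
Profit: π_i = P·q_i = (a - q_i - q_j)·q_i
FOC: ∂π_i/∂q_i = a - 2q_i - q_j = 0
Reaction function: q_i = (216 - q_j)/2
Symmetry: q* = 216/3 = 72.0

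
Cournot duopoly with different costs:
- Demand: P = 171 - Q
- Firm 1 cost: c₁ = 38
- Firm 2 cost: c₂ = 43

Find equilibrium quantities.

q₁* = 46.0, q₂* = 41.0

Work:
Reaction: q₁ = (171 - 38 - q₂)/2
Reaction: q₂ = (171 - 43 - q₁)/2
Solve simultaneously:
q₁* = (171 - 2×38 + 43)/3 = 46.0
q₂* = (171 - 2×43 + 38)/3 = 41.0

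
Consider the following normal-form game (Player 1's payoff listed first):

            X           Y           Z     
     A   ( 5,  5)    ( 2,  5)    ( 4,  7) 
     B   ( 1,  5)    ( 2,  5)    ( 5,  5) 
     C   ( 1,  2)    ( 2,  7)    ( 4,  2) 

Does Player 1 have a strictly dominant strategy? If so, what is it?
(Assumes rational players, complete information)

No strictly dominant strategy exists for Player 1

Work:
A strategy strictly dominates another if it gives a strictly higher payoff against every opponent action. Compare each pair of P1's strategies column-by-column:
  A vs B: [5 vs 1, 2 vs 2, 4 vs 5] → A does not strictly dominate B (column Y: 2 ≤ 2)
  A vs C: [5 vs 1, 2 vs 2, 4 vs 4] → A does not strictly dominate C (column Y: 2 ≤ 2)
  B vs A: [1 vs 5, 2 vs 2, 5 vs 4] → B does not strictly dominate A (column X: 1 ≤ 5)
  B vs C: [1 vs 1, 2 vs 2, 5 vs 4] → B does not strictly dominate C (column X: 1 ≤ 1)
  C vs A: [1 vs 5, 2 vs 2, 4 vs 4] → C does not strictly dominate A (column X: 1 ≤ 5)
  C vs B: [1 vs 1, 2 vs 2, 4 vs 5] → C does not strictly dominate B (column X: 1 ≤ 1)
No single strategy strictly dominates all others → no strictly dominant strategy.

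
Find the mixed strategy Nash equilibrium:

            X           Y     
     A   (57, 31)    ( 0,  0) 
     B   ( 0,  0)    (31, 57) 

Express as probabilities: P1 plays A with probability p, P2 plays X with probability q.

p = 0.6477, q = 0.3523

Work:
Find probabilities that make opponent indifferent:
P2 chooses q to make P1 indifferent between A and B
P1 chooses p to make P2 indifferent between X and Y
Mixed NE: P1 plays (A: 0.6477, B: 0.3523), P2 plays (X: 0.3523, Y: 0.6477)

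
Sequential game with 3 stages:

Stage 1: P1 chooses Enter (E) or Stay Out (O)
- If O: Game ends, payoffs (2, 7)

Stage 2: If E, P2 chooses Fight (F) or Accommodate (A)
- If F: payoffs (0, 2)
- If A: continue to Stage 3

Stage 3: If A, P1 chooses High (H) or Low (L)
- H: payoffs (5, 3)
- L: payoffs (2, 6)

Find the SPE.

SPE: (E, A, H); Outcome (5, 3)

Work:
Stage 3: P1 chooses H (5 vs 2)
Stage 2: P2: F->2, A->3 (anticipating H). Choose A
Stage 1: P1: O->2, E->5 (anticipating A, H). Choose E
SPE path: E -> A -> H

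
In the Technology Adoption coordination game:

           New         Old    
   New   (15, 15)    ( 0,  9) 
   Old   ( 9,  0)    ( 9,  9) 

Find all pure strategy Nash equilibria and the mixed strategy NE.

Pure NE: (New, New) and (Old, Old); Mixed NE: p = 0.6, q = 0.6

Work:
Check pure NE:
(New, New): (15, 15) - no unilateral deviation beneficial
(Old, Old): (9, 9) - no unilateral deviation beneficial
Mixed NE: P1 plays New with p = 0.6, P2 plays New with q = 0.6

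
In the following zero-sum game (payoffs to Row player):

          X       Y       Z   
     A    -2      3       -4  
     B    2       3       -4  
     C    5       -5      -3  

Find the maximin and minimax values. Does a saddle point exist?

Maximin = -4, Minimax = -3, Saddle: False

Work:
Row minimums: [-4, -4, -5] → maximin = -4
Column maximums: [5, 3, -3] → minimax = -3
No saddle point (maximin ≠ minimax). Mixed strategy needed.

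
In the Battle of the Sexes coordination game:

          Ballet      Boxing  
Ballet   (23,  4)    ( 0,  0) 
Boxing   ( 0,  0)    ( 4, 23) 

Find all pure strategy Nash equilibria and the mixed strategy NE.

Pure NE: (Ballet, Ballet) and (Boxing, Boxing); Mixed NE: p = 0.8519, q = 0.1481

Work:
Check pure NE:
(Ballet, Ballet): (23, 4) - no unilateral deviation beneficial
(Boxing, Boxing): (4, 23) - no unilateral deviation beneficial
Mixed NE: P1 plays Ballet with p = 0.8519, P2 plays Ballet with q = 0.1481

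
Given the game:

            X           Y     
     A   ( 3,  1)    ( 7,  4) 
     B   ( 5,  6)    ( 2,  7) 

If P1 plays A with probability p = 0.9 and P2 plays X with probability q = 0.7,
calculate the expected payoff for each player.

E[P1] = 4.19, E[P2] = 2.34

Work:
E[P1] = p·q·π₁(A,X) + p·(1-q)·π₁(A,Y) + (1-p)·q·π₁(B,X) + (1-p)·(1-q)·π₁(B,Y)
= 0.9·0.7·3 + 0.9·0.3·7 + 0.1·0.7·5 + 0.1·0.3·2
= 4.19

E[P2] = 2.34 (similar calculation)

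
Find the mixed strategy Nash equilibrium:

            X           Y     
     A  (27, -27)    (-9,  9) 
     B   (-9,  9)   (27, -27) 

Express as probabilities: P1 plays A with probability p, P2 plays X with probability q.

p = 0.5, q = 0.5

Work:
Find probabilities that make opponent indifferent:
P2 chooses q to make P1 indifferent between A and B
P1 chooses p to make P2 indifferent between X and Y
Mixed NE: P1 plays (A: 0.5, B: 0.5), P2 plays (X: 0.5, Y: 0.5)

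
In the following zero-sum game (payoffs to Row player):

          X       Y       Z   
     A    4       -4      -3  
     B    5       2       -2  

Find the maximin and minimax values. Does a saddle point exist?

Maximin = -2, Minimax = -2, Saddle: True

Work:
Row minimums: [-4, -2] → maximin = -2
Column maximums: [5, 2, -2] → minimax = -2
Saddle point exists! Game value = -2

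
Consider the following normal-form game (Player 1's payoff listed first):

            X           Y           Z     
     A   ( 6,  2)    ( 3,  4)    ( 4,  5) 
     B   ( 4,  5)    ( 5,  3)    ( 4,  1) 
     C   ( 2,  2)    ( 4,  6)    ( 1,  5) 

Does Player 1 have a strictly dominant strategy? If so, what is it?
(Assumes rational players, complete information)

No strictly dominant strategy exists for Player 1

Work:
A strategy strictly dominates another if it gives a strictly higher payoff against every opponent action. Compare each pair of P1's strategies column-by-column:
  A vs B: [6 vs 4, 3 vs 5, 4 vs 4] → A does not strictly dominate B (column Y: 3 ≤ 5)
  A vs C: [6 vs 2, 3 vs 4, 4 vs 1] → A does not strictly dominate C (column Y: 3 ≤ 4)
  B vs A: [4 vs 6, 5 vs 3, 4 vs 4] → B does not strictly dominate A (column X: 4 ≤ 6)
  B vs C: [4 vs 2, 5 vs 4, 4 vs 1] → B strictly dominates C
  C vs A: [2 vs 6, 4 vs 3, 1 vs 4] → C does not strictly dominate A (column X: 2 ≤ 6)
  C vs B: [2 vs 4, 4 vs 5, 1 vs 4] → C does not strictly dominate B (column X: 2 ≤ 4)
No single strategy strictly dominates all others → no strictly dominant strategy.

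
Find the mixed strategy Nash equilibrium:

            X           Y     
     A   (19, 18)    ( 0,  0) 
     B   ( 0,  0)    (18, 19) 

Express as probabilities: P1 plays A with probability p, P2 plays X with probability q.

p = 0.5135, q = 0.4865

Work:
Find probabilities that make opponent indifferent:
P2 chooses q to make P1 indifferent between A and B
P1 chooses p to make P2 indifferent between X and Y
Mixed NE: P1 plays (A: 0.5135, B: 0.4865), P2 plays (X: 0.4865, Y: 0.5135)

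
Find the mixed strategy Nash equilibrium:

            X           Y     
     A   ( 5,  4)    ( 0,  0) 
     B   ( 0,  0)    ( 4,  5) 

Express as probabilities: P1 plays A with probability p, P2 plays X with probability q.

p = 0.5556, q = 0.4444

Work:
Find probabilities that make opponent indifferent:
P2 chooses q to make P1 indifferent between A and B
P1 chooses p to make P2 indifferent between X and Y
Mixed NE: P1 plays (A: 0.5556, B: 0.4444), P2 plays (X: 0.4444, Y: 0.5556)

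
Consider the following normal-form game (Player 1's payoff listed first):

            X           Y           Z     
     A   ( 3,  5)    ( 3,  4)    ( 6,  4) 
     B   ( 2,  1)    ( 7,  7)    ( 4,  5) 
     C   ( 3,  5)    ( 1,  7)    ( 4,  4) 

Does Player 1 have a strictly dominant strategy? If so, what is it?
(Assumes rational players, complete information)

No strictly dominant strategy exists for Player 1

Work:
A strategy strictly dominates another if it gives a strictly higher payoff against every opponent action. Compare each pair of P1's strategies column-by-column:
  A vs B: [3 vs 2, 3 vs 7, 6 vs 4] → A does not strictly dominate B (column Y: 3 ≤ 7)
  A vs C: [3 vs 3, 3 vs 1, 6 vs 4] → A does not strictly dominate C (column X: 3 ≤ 3)
  B vs A: [2 vs 3, 7 vs 3, 4 vs 6] → B does not strictly dominate A (column X: 2 ≤ 3)
  B vs C: [2 vs 3, 7 vs 1, 4 vs 4] → B does not strictly dominate C (column X: 2 ≤ 3)
  C vs A: [3 vs 3, 1 vs 3, 4 vs 6] → C does not strictly dominate A (column X: 3 ≤ 3)
  C vs B: [3 vs 2, 1 vs 7, 4 vs 4] → C does not strictly dominate B (column Y: 1 ≤ 7)
No single strategy strictly dominates all others → no strictly dominant strategy.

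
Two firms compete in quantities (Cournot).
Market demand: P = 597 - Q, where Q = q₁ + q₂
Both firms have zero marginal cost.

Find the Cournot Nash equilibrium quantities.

q₁* = q₂* = 199.0; P* = 199.0

Work:
Profit: π_i = P·q_i = (a - q_i - q_j)·q_i
FOC: ∂π_i/∂q_i = a - 2q_i - q_j = 0
Reaction function: q_i = (597 - q_j)/2
Symmetry: q* = 597/3 = 199.0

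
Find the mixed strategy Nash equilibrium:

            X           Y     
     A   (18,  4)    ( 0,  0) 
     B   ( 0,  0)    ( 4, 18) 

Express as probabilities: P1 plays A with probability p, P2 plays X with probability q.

p = 0.8182, q = 0.1818

Work:
Find probabilities that make opponent indifferent:
P2 chooses q to make P1 indifferent between A and B
P1 chooses p to make P2 indifferent between X and Y
Mixed NE: P1 plays (A: 0.8182, B: 0.1818), P2 plays (X: 0.1818, Y: 0.8182)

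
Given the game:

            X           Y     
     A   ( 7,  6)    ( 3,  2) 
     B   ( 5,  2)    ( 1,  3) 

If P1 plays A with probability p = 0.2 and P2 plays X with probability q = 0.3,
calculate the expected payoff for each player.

E[P1] = 2.6, E[P2] = 2.8

Work:
E[P1] = p·q·π₁(A,X) + p·(1-q)·π₁(A,Y) + (1-p)·q·π₁(B,X) + (1-p)·(1-q)·π₁(B,Y)
= 0.2·0.3·7 + 0.2·0.7·3 + 0.8·0.3·5 + 0.8·0.7·1
= 2.6

E[P2] = 2.8 (similar calculation)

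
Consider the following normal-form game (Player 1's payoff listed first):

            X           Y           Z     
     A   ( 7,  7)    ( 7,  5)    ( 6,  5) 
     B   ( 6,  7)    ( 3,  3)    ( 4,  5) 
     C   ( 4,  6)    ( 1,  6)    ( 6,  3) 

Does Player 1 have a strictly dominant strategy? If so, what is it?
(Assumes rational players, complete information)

No strictly dominant strategy exists for Player 1

Work:
A strategy strictly dominates another if it gives a strictly higher payoff against every opponent action. Compare each pair of P1's strategies column-by-column:
  A vs B: [7 vs 6, 7 vs 3, 6 vs 4] → A strictly dominates B
  A vs C: [7 vs 4, 7 vs 1, 6 vs 6] → A does not strictly dominate C (column Z: 6 ≤ 6)
  B vs A: [6 vs 7, 3 vs 7, 4 vs 6] → B does not strictly dominate A (column X: 6 ≤ 7)
  B vs C: [6 vs 4, 3 vs 1, 4 vs 6] → B does not strictly dominate C (column Z: 4 ≤ 6)
  C vs A: [4 vs 7, 1 vs 7, 6 vs 6] → C does not strictly dominate A (column X: 4 ≤ 7)
  C vs B: [4 vs 6, 1 vs 3, 6 vs 4] → C does not strictly dominate B (column X: 4 ≤ 6)
No single strategy strictly dominates all others → no strictly dominant strategy.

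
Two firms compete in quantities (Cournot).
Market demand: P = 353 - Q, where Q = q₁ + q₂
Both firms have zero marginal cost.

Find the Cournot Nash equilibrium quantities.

q₁* = q₂* = 117.67; P* = 117.67

Work:
Profit: π_i = P·q_i = (a - q_i - q_j)·q_i
FOC: ∂π_i/∂q_i = a - 2q_i - q_j = 0
Reaction function: q_i = (353 - q_j)/2
Symmetry: q* = 353/3 = 117.67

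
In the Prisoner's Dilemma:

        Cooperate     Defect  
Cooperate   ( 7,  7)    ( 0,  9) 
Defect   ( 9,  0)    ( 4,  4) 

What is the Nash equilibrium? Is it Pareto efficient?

(Defect, Defect) is NE; not Pareto efficient

Work:
Defect dominates Cooperate for both players:
If P2 cooperates: Defect (9) > Cooperate (7)
If P2 defects: Defect (4) > Cooperate (0)
NE: (Defect, Defect) with payoff (4, 4)
But (Cooperate, Cooperate) = (7, 7) Pareto dominates (4, 4)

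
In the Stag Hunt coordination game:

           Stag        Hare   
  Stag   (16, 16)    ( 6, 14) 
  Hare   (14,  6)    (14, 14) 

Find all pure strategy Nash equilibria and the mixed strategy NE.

Pure NE: (Stag, Stag) and (Hare, Hare); Mixed NE: p = 0.8, q = 0.8

Work:
Check pure NE:
(Stag, Stag): (16, 16) - no unilateral deviation beneficial
(Hare, Hare): (14, 14) - no unilateral deviation beneficial
Mixed NE: P1 plays Stag with p = 0.8, P2 plays Stag with q = 0.8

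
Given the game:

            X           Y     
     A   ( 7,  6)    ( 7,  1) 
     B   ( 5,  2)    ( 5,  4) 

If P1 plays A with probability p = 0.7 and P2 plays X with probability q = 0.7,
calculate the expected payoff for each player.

E[P1] = 6.4, E[P2] = 3.93

Work:
E[P1] = p·q·π₁(A,X) + p·(1-q)·π₁(A,Y) + (1-p)·q·π₁(B,X) + (1-p)·(1-q)·π₁(B,Y)
= 0.7·0.7·7 + 0.7·0.3·7 + 0.3·0.7·5 + 0.3·0.3·5
= 6.4

E[P2] = 3.93 (similar calculation)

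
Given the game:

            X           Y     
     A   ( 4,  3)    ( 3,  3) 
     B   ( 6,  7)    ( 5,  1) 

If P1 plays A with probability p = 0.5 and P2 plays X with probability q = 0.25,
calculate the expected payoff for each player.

E[P1] = 4.25, E[P2] = 2.75

Work:
E[P1] = p·q·π₁(A,X) + p·(1-q)·π₁(A,Y) + (1-p)·q·π₁(B,X) + (1-p)·(1-q)·π₁(B,Y)
= 0.5·0.25·4 + 0.5·0.75·3 + 0.5·0.25·6 + 0.5·0.75·5
= 4.25

E[P2] = 2.75 (similar calculation)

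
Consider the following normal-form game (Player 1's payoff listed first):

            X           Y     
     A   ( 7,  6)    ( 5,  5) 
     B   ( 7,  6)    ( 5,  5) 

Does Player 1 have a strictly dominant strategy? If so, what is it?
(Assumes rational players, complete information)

No strictly dominant strategy exists for Player 1

Work:
A strategy strictly dominates another if it gives a strictly higher payoff against every opponent action. Compare each pair of P1's strategies column-by-column:
  A vs B: [7 vs 7, 5 vs 5] → A does not strictly dominate B (column X: 7 ≤ 7)
  B vs A: [7 vs 7, 5 vs 5] → B does not strictly dominate A (column X: 7 ≤ 7)
No single strategy strictly dominates all others → no strictly dominant strategy.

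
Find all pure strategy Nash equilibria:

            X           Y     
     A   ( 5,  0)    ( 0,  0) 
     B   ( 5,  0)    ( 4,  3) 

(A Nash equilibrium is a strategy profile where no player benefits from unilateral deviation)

Nash equilibrium: (A, X), (B, Y)

Work:
Best responses:
  P1 vs X: payoffs [5, 5] → best response A/B (payoff 5)
  P1 vs Y: payoffs [0, 4] → best response B (payoff 4)
  P2 vs A: payoffs [0, 0] → best response X/Y (payoff 0)
  P2 vs B: payoffs [0, 3] → best response Y (payoff 3)
Mutual best responses: (A,X), (B,Y) → Nash equilibria.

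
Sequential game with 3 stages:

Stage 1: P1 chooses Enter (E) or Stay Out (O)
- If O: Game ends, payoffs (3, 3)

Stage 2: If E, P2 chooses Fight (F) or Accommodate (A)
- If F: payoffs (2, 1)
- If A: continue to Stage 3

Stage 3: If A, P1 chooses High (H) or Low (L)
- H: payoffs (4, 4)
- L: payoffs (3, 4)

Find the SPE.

SPE: (E, A, H); Outcome (4, 4)

Work:
Stage 3: P1 chooses H (4 vs 3)
Stage 2: P2: F->1, A->4 (anticipating H). Choose A
Stage 1: P1: O->3, E->4 (anticipating A, H). Choose E
SPE path: E -> A -> H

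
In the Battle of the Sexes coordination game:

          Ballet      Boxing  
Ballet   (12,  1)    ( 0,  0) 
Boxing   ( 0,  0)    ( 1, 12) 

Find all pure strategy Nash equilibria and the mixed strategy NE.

Pure NE: (Ballet, Ballet) and (Boxing, Boxing); Mixed NE: p = 0.9231, q = 0.0769

Work:
Check pure NE:
(Ballet, Ballet): (12, 1) - no unilateral deviation beneficial
(Boxing, Boxing): (1, 12) - no unilateral deviation beneficial
Mixed NE: P1 plays Ballet with p = 0.9231, P2 plays Ballet with q = 0.0769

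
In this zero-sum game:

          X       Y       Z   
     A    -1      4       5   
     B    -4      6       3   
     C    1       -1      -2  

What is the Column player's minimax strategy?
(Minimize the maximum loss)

Column should play X, value = 1

Work:
Column player minimizes Row's maximum payoff:
Column X: max payoff to Row = 1
Column Y: max payoff to Row = 6
Column Z: max payoff to Row = 5
Minimum is 1, achieved by column X.
Minimax strategy: X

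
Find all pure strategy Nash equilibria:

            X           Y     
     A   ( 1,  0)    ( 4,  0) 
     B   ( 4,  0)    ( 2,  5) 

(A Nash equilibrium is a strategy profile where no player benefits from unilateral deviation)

Nash equilibrium: (A, Y)

Work:
Best responses:
  P1 vs X: payoffs [1, 4] → best response B (payoff 4)
  P1 vs Y: payoffs [4, 2] → best response A (payoff 4)
  P2 vs A: payoffs [0, 0] → best response X/Y (payoff 0)
  P2 vs B: payoffs [0, 5] → best response Y (payoff 5)
Mutual best responses: (A,Y) → Nash equilibria.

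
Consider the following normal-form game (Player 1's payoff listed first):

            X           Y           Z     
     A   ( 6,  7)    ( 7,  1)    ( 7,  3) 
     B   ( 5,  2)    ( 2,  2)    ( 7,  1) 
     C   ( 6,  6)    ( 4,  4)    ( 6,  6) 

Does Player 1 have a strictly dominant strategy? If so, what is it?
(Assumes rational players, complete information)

No strictly dominant strategy exists for Player 1

Work:
A strategy strictly dominates another if it gives a strictly higher payoff against every opponent action. Compare each pair of P1's strategies column-by-column:
  A vs B: [6 vs 5, 7 vs 2, 7 vs 7] → A does not strictly dominate B (column Z: 7 ≤ 7)
  A vs C: [6 vs 6, 7 vs 4, 7 vs 6] → A does not strictly dominate C (column X: 6 ≤ 6)
  B vs A: [5 vs 6, 2 vs 7, 7 vs 7] → B does not strictly dominate A (column X: 5 ≤ 6)
  B vs C: [5 vs 6, 2 vs 4, 7 vs 6] → B does not strictly dominate C (column X: 5 ≤ 6)
  C vs A: [6 vs 6, 4 vs 7, 6 vs 7] → C does not strictly dominate A (column X: 6 ≤ 6)
  C vs B: [6 vs 5, 4 vs 2, 6 vs 7] → C does not strictly dominate B (column Z: 6 ≤ 7)
No single strategy strictly dominates all others → no strictly dominant strategy.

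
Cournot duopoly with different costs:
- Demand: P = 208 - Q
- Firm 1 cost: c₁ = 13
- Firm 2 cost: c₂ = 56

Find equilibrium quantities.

q₁* = 79.33, q₂* = 36.33

Work:
Reaction: q₁ = (208 - 13 - q₂)/2
Reaction: q₂ = (208 - 56 - q₁)/2
Solve simultaneously:
q₁* = (208 - 2×13 + 56)/3 = 79.33
q₂* = (208 - 2×56 + 13)/3 = 36.33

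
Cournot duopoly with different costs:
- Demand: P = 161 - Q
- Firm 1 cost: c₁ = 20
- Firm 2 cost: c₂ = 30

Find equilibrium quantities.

q₁* = 50.33, q₂* = 40.33

Work:
Reaction: q₁ = (161 - 20 - q₂)/2
Reaction: q₂ = (161 - 30 - q₁)/2
Solve simultaneously:
q₁* = (161 - 2×20 + 30)/3 = 50.33
q₂* = (161 - 2×30 + 20)/3 = 40.33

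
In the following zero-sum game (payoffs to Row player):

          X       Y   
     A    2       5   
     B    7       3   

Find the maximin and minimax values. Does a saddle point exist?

Maximin = 3, Minimax = 5, Saddle: False

Work:
Row minimums: [2, 3] → maximin = 3
Column maximums: [7, 5] → minimax = 5
No saddle point (maximin ≠ minimax). Mixed strategy needed.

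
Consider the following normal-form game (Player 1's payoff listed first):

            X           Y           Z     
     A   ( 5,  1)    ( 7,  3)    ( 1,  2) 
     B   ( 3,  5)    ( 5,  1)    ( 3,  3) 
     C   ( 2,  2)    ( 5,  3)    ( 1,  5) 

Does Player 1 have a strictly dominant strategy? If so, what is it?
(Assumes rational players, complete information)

No strictly dominant strategy exists for Player 1

Work:
A strategy strictly dominates another if it gives a strictly higher payoff against every opponent action. Compare each pair of P1's strategies column-by-column:
  A vs B: [5 vs 3, 7 vs 5, 1 vs 3] → A does not strictly dominate B (column Z: 1 ≤ 3)
  A vs C: [5 vs 2, 7 vs 5, 1 vs 1] → A does not strictly dominate C (column Z: 1 ≤ 1)
  B vs A: [3 vs 5, 5 vs 7, 3 vs 1] → B does not strictly dominate A (column X: 3 ≤ 5)
  B vs C: [3 vs 2, 5 vs 5, 3 vs 1] → B does not strictly dominate C (column Y: 5 ≤ 5)
  C vs A: [2 vs 5, 5 vs 7, 1 vs 1] → C does not strictly dominate A (column X: 2 ≤ 5)
  C vs B: [2 vs 3, 5 vs 5, 1 vs 3] → C does not strictly dominate B (column X: 2 ≤ 3)
No single strategy strictly dominates all others → no strictly dominant strategy.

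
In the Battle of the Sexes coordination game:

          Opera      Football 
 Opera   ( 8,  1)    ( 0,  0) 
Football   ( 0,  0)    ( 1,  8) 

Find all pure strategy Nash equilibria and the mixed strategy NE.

Pure NE: (Opera, Opera) and (Football, Football); Mixed NE: p = 0.8889, q = 0.1111

Work:
Check pure NE:
(Opera, Opera): (8, 1) - no unilateral deviation beneficial
(Football, Football): (1, 8) - no unilateral deviation beneficial
Mixed NE: P1 plays Opera with p = 0.8889, P2 plays Opera with q = 0.1111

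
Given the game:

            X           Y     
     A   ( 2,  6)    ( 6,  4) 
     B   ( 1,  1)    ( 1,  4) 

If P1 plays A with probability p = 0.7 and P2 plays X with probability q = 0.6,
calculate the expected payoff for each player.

E[P1] = 2.82, E[P2] = 4.3

Work:
E[P1] = p·q·π₁(A,X) + p·(1-q)·π₁(A,Y) + (1-p)·q·π₁(B,X) + (1-p)·(1-q)·π₁(B,Y)
= 0.7·0.6·2 + 0.7·0.4·6 + 0.3·0.6·1 + 0.3·0.4·1
= 2.82

E[P2] = 4.3 (similar calculation)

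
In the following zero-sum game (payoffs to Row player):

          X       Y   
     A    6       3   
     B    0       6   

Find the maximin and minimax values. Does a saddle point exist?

Maximin = 3, Minimax = 6, Saddle: False

Work:
Row minimums: [3, 0] → maximin = 3
Column maximums: [6, 6] → minimax = 6
No saddle point (maximin ≠ minimax). Mixed strategy needed.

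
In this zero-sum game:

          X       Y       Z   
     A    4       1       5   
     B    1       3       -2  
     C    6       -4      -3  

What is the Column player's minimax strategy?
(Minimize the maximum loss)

Column should play Y, value = 3

Work:
Column player minimizes Row's maximum payoff:
Column X: max payoff to Row = 6
Column Y: max payoff to Row = 3
Column Z: max payoff to Row = 5
Minimum is 3, achieved by column Y.
Minimax strategy: Y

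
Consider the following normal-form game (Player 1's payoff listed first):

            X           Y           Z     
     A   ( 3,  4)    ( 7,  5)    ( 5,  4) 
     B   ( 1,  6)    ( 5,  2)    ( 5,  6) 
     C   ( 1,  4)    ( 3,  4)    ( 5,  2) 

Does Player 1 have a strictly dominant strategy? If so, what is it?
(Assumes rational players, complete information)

No strictly dominant strategy exists for Player 1

Work:
A strategy strictly dominates another if it gives a strictly higher payoff against every opponent action. Compare each pair of P1's strategies column-by-column:
  A vs B: [3 vs 1, 7 vs 5, 5 vs 5] → A does not strictly dominate B (column Z: 5 ≤ 5)
  A vs C: [3 vs 1, 7 vs 3, 5 vs 5] → A does not strictly dominate C (column Z: 5 ≤ 5)
  B vs A: [1 vs 3, 5 vs 7, 5 vs 5] → B does not strictly dominate A (column X: 1 ≤ 3)
  B vs C: [1 vs 1, 5 vs 3, 5 vs 5] → B does not strictly dominate C (column X: 1 ≤ 1)
  C vs A: [1 vs 3, 3 vs 7, 5 vs 5] → C does not strictly dominate A (column X: 1 ≤ 3)
  C vs B: [1 vs 1, 3 vs 5, 5 vs 5] → C does not strictly dominate B (column X: 1 ≤ 1)
No single strategy strictly dominates all others → no strictly dominant strategy.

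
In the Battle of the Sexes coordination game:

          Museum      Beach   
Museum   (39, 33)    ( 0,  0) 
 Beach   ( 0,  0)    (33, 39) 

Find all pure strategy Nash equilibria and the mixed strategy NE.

Pure NE: (Museum, Museum) and (Beach, Beach); Mixed NE: p = 0.5417, q = 0.4583

Work:
Check pure NE:
(Museum, Museum): (39, 33) - no unilateral deviation beneficial
(Beach, Beach): (33, 39) - no unilateral deviation beneficial
Mixed NE: P1 plays Museum with p = 0.5417, P2 plays Museum with q = 0.4583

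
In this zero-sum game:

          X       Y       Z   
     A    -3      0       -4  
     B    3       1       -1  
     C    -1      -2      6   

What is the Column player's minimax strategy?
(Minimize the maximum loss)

Column should play Y, value = 1

Work:
Column player minimizes Row's maximum payoff:
Column X: max payoff to Row = 3
Column Y: max payoff to Row = 1
Column Z: max payoff to Row = 6
Minimum is 1, achieved by column Y.
Minimax strategy: Y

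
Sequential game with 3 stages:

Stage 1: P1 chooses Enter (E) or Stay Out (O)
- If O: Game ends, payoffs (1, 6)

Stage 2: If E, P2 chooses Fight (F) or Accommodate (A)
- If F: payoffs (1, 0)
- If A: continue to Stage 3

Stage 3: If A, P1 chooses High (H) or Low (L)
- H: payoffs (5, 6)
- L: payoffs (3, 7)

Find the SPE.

SPE: (E, A, H); Outcome (5, 6)

Work:
Stage 3: P1 chooses H (5 vs 3)
Stage 2: P2: F->0, A->6 (anticipating H). Choose A
Stage 1: P1: O->1, E->5 (anticipating A, H). Choose E
SPE path: E -> A -> H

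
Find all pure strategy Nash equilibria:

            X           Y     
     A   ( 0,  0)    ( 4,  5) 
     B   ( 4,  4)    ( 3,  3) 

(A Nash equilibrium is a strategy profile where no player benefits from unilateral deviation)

Nash equilibrium: (A, Y), (B, X)

Work:
Best responses:
  P1 vs X: payoffs [0, 4] → best response B (payoff 4)
  P1 vs Y: payoffs [4, 3] → best response A (payoff 4)
  P2 vs A: payoffs [0, 5] → best response Y (payoff 5)
  P2 vs B: payoffs [4, 3] → best response X (payoff 4)
Mutual best responses: (A,Y), (B,X) → Nash equilibria.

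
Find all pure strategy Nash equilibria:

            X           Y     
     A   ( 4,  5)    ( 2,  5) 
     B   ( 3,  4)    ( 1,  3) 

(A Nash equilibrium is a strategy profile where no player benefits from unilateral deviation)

Nash equilibrium: (A, X), (A, Y)

Work:
Best responses:
  P1 vs X: payoffs [4, 3] → best response A (payoff 4)
  P1 vs Y: payoffs [2, 1] → best response A (payoff 2)
  P2 vs A: payoffs [5, 5] → best response X/Y (payoff 5)
  P2 vs B: payoffs [4, 3] → best response X (payoff 4)
Mutual best responses: (A,X), (A,Y) → Nash equilibria.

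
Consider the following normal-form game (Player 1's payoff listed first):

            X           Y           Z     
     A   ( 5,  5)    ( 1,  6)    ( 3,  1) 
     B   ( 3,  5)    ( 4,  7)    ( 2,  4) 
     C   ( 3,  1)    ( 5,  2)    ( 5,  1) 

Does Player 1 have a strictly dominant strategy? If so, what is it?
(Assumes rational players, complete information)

No strictly dominant strategy exists for Player 1

Work:
A strategy strictly dominates another if it gives a strictly higher payoff against every opponent action. Compare each pair of P1's strategies column-by-column:
  A vs B: [5 vs 3, 1 vs 4, 3 vs 2] → A does not strictly dominate B (column Y: 1 ≤ 4)
  A vs C: [5 vs 3, 1 vs 5, 3 vs 5] → A does not strictly dominate C (column Y: 1 ≤ 5)
  B vs A: [3 vs 5, 4 vs 1, 2 vs 3] → B does not strictly dominate A (column X: 3 ≤ 5)
  B vs C: [3 vs 3, 4 vs 5, 2 vs 5] → B does not strictly dominate C (column X: 3 ≤ 3)
  C vs A: [3 vs 5, 5 vs 1, 5 vs 3] → C does not strictly dominate A (column X: 3 ≤ 5)
  C vs B: [3 vs 3, 5 vs 4, 5 vs 2] → C does not strictly dominate B (column X: 3 ≤ 3)
No single strategy strictly dominates all others → no strictly dominant strategy.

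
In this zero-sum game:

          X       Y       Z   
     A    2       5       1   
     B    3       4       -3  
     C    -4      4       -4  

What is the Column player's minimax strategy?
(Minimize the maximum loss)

Column should play Z, value = 1

Work:
Column player minimizes Row's maximum payoff:
Column X: max payoff to Row = 3
Column Y: max payoff to Row = 5
Column Z: max payoff to Row = 1
Minimum is 1, achieved by column Z.
Minimax strategy: Z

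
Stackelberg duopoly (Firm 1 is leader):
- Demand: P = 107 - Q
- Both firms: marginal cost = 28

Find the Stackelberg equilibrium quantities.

q₁* (leader) = 39.5, q₂* (follower) = 19.75

Work:
Follower's reaction: q₂ = (a - c - q₁)/2
Leader substitutes: π₁ = q₁·(a - q₁ - (a-c-q₁)/2 - c)
FOC: q₁* = (107 - 28)/2 = 39.50
Then: q₂* = (107 - 28 - 39.5)/2 = 19.75
Leader has first-mover advantage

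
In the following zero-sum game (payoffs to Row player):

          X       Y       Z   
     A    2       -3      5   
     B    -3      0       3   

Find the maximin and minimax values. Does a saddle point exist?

Maximin = -3, Minimax = 0, Saddle: False

Work:
Row minimums: [-3, -3] → maximin = -3
Column maximums: [2, 0, 5] → minimax = 0
No saddle point (maximin ≠ minimax). Mixed strategy needed.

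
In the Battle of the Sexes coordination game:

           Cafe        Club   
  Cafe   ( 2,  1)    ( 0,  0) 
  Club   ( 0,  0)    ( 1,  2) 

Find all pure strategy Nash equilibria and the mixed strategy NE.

Pure NE: (Cafe, Cafe) and (Club, Club); Mixed NE: p = 0.6667, q = 0.3333

Work:
Check pure NE:
(Cafe, Cafe): (2, 1) - no unilateral deviation beneficial
(Club, Club): (1, 2) - no unilateral deviation beneficial
Mixed NE: P1 plays Cafe with p = 0.6667, P2 plays Cafe with q = 0.3333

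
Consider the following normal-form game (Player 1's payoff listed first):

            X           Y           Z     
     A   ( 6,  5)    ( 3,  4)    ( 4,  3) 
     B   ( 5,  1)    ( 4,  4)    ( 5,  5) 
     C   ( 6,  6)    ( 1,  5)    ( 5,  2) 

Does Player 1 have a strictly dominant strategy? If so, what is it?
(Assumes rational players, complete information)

No strictly dominant strategy exists for Player 1

Work:
A strategy strictly dominates another if it gives a strictly higher payoff against every opponent action. Compare each pair of P1's strategies column-by-column:
  A vs B: [6 vs 5, 3 vs 4, 4 vs 5] → A does not strictly dominate B (column Y: 3 ≤ 4)
  A vs C: [6 vs 6, 3 vs 1, 4 vs 5] → A does not strictly dominate C (column X: 6 ≤ 6)
  B vs A: [5 vs 6, 4 vs 3, 5 vs 4] → B does not strictly dominate A (column X: 5 ≤ 6)
  B vs C: [5 vs 6, 4 vs 1, 5 vs 5] → B does not strictly dominate C (column X: 5 ≤ 6)
  C vs A: [6 vs 6, 1 vs 3, 5 vs 4] → C does not strictly dominate A (column X: 6 ≤ 6)
  C vs B: [6 vs 5, 1 vs 4, 5 vs 5] → C does not strictly dominate B (column Y: 1 ≤ 4)
No single strategy strictly dominates all others → no strictly dominant strategy.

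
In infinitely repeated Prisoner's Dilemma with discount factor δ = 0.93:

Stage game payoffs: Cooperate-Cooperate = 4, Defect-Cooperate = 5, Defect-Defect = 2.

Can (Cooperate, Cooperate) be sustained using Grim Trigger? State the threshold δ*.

δ* = 0.3333; since δ = 0.93 ≥ 0.3333, cooperation can be sustained

Work:
For Grim Trigger:
Cooperate forever: 4/(1-δ)
Defect then punished: 5 + 2·δ/(1-δ)
Need: 4/(1-δ) ≥ 5 + 2·δ/(1-δ)
Solving: δ ≥ (T-R)/(T-P) = (5-4)/(5-2) = 0.3333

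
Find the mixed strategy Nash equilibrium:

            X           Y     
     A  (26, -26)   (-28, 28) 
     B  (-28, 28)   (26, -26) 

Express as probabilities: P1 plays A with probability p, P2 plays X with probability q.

p = 0.5, q = 0.5

Work:
Find probabilities that make opponent indifferent:
P2 chooses q to make P1 indifferent between A and B
P1 chooses p to make P2 indifferent between X and Y
Mixed NE: P1 plays (A: 0.5, B: 0.5), P2 plays (X: 0.5, Y: 0.5)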